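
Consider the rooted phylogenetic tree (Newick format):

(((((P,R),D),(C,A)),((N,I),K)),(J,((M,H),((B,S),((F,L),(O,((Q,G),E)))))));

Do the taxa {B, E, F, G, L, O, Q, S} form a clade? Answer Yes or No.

Yes

The most recent common ancestor of these taxa subtends ((B,S),((F,L),(O,((Q,G),E)))).
That clade has exactly 8 tips — every listed taxon and nothing else — so the group is monophyletic.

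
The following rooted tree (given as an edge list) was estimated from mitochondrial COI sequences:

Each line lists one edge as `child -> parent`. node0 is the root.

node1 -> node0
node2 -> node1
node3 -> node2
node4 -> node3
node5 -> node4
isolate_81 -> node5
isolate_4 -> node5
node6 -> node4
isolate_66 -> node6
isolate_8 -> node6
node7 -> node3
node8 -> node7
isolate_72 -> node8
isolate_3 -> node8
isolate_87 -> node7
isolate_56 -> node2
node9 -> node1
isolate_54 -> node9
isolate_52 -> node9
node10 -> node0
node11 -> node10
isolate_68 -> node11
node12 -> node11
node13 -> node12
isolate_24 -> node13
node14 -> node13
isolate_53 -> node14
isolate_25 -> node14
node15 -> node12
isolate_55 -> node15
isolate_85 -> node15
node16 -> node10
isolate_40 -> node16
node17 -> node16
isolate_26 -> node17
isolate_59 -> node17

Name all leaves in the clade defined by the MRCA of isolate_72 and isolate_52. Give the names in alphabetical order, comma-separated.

Tracing isolate_72: it sits inside (isolate_72,isolate_3).
Tracing isolate_52: it sits inside (isolate_54,isolate_52).
The smallest clade enclosing both is (((((isolate_81,isolate_4),(isolate_66,isolate_8)),((isolate_72,isolate_3),isolate_87)),isolate_56),(isolate_54,isolate_52)); the answer is its 10 terminal taxa in alphabetical order.

isolate_3, isolate_4, isolate_52, isolate_54, isolate_56, isolate_66, isolate_72, isolate_8, isolate_81, isolate_87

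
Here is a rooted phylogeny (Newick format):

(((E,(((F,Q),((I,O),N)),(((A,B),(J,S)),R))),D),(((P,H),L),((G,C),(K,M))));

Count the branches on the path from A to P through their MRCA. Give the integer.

11

The MRCA of A and P is the root of the tree.
From A up to that node: 7 branches. From P up to the same node: 4 branches. Total: 7 + 4 = 11.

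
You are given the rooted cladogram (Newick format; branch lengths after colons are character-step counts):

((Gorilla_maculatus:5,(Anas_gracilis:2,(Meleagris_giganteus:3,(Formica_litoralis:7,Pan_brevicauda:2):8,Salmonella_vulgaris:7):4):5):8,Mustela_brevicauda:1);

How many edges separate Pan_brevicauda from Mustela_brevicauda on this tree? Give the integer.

6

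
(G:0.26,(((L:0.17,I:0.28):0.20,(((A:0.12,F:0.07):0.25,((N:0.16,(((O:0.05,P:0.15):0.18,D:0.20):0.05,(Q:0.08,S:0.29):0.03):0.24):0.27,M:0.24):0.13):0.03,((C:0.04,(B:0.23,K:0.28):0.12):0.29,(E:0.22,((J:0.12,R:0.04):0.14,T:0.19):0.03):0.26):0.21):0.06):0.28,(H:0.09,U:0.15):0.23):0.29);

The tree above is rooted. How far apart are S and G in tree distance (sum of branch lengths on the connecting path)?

1.88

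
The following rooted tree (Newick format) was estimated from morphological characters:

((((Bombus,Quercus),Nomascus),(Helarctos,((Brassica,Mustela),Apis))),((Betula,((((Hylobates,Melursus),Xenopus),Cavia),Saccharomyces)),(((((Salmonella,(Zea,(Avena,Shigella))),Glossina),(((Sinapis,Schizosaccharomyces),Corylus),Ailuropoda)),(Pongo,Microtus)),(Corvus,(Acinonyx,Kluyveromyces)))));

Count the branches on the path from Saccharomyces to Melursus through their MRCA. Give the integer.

5

The MRCA of Saccharomyces and Melursus is the node subtending ((((Hylobates,Melursus),Xenopus),Cavia),Saccharomyces).
From Saccharomyces up to that node: 1 branch. From Melursus up to the same node: 4 branches. Total: 1 + 4 = 5.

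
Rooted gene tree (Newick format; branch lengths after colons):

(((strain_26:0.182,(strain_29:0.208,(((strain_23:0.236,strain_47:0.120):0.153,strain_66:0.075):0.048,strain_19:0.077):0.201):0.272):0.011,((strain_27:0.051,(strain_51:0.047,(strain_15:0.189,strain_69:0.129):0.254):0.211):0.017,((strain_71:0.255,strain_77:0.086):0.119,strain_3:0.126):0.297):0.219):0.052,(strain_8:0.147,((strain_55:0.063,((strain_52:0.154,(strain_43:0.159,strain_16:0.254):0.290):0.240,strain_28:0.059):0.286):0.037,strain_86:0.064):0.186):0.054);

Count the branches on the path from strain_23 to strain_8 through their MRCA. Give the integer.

The MRCA of strain_23 and strain_8 is the root of the tree.
From strain_23 up to that node: 7 branches. From strain_8 up to the same node: 2 branches. Total: 7 + 2 = 9.

9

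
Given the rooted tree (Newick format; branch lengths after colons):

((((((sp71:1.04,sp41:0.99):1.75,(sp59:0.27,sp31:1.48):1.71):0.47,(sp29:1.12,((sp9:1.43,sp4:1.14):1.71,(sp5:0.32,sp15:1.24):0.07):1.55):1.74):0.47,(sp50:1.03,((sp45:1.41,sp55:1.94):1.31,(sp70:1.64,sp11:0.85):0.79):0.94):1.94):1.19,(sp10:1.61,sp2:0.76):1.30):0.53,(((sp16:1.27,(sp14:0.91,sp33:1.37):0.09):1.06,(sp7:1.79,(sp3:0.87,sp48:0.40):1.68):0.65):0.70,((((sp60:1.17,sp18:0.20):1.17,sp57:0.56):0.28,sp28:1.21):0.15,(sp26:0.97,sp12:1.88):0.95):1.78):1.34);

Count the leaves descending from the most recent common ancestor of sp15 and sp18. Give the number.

28

The MRCA of sp15 and sp18 is the root, so the clade is the entire tree.
That clade contains 28 terminal taxa: sp10, sp11, sp12, sp14, sp15, sp16, sp18, sp2, sp26, sp28, sp29, sp3, sp31, sp33, sp4, sp41, sp45, sp48, sp5, sp50, sp55, sp57, sp59, sp60, sp7, sp70, sp71, sp9.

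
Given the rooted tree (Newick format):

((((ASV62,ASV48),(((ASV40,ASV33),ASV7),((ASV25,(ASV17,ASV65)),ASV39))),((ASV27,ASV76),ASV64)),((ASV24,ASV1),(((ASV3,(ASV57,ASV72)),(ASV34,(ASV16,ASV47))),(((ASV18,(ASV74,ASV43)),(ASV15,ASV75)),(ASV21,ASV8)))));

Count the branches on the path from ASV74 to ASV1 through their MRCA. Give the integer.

The MRCA of ASV74 and ASV1 is the node subtending ((ASV24,ASV1),(((ASV3,(ASV57,ASV72)),(ASV34,(ASV16,ASV47))),(((ASV18,(ASV74,ASV43)),(ASV15,ASV75)),(ASV21,ASV8)))).
From ASV74 up to that node: 6 branches. From ASV1 up to the same node: 2 branches. Total: 6 + 2 = 8.

8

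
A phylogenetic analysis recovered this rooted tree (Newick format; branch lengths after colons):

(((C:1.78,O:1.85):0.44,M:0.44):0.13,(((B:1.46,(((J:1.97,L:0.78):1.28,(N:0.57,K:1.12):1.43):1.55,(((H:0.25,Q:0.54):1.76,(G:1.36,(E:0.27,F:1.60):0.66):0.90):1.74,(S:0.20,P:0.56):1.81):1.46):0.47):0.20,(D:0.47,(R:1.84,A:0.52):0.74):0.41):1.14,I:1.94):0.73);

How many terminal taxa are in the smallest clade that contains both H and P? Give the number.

The MRCA of H and P is the node subtending (((H,Q),(G,(E,F))),(S,P)).
That clade contains 7 terminal taxa: E, F, G, H, P, Q, S.

7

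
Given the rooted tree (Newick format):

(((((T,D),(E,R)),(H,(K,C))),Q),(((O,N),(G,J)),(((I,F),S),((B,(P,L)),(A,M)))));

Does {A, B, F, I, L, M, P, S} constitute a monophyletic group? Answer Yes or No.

Yes

The most recent common ancestor of these taxa subtends (((I,F),S),((B,(P,L)),(A,M))).
That clade has exactly 8 tips — every listed taxon and nothing else — so the group is monophyletic.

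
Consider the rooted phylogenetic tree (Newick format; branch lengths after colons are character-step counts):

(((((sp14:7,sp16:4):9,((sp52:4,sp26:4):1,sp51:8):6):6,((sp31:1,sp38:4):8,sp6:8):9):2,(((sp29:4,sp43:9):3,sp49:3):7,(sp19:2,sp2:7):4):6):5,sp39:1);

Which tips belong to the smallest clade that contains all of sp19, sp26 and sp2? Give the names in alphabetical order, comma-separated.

Tracing sp19: it sits inside (sp19,sp2).
Tracing sp26: it sits inside (sp52,sp26).
Tracing sp2: it sits inside (sp19,sp2).
The smallest clade enclosing all 3 is ((((sp14,sp16),((sp52,sp26),sp51)),((sp31,sp38),sp6)),(((sp29,sp43),sp49),(sp19,sp2))); the answer is its 13 terminal taxa in alphabetical order.

sp14, sp16, sp19, sp2, sp26, sp29, sp31, sp38, sp43, sp49, sp51, sp52, sp6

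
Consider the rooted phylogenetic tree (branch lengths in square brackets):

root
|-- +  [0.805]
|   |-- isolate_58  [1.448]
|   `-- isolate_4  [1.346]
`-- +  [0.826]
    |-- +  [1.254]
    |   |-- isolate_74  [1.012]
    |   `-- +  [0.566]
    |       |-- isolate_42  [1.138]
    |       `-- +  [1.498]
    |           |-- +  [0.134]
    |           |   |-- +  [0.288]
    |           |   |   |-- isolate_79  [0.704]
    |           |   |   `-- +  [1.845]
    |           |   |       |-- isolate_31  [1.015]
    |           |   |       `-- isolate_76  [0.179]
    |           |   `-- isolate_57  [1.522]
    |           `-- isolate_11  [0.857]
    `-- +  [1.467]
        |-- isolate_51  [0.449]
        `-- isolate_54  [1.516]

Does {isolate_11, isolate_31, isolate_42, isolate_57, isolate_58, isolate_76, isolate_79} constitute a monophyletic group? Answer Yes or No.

The MRCA of the listed taxa is the root, so the smallest clade containing them is the whole tree.
That clade also contains isolate_4, isolate_51, isolate_54, isolate_74, which are not in the proposed group, so the group is not monophyletic.

No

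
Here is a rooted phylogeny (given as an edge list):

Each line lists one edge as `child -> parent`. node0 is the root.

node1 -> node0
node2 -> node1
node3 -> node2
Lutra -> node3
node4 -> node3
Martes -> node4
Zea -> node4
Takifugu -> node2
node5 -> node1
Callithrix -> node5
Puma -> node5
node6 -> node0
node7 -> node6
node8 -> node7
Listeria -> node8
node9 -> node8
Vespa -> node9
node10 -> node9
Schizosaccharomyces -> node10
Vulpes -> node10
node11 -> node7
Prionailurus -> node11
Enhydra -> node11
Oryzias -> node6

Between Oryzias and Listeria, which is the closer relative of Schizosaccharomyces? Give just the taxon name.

Listeria

The MRCA of Schizosaccharomyces and Listeria subtends (Listeria,(Vespa,(Schizosaccharomyces,Vulpes))) (4 taxa).
The MRCA of Schizosaccharomyces and Oryzias subtends (((Listeria,(Vespa,(Schizosaccharomyces,Vulpes))),(Prionailurus,Enhydra)),Oryzias) (7 taxa).
The first is nested inside the second, so Schizosaccharomyces shares a more recent common ancestor with Listeria.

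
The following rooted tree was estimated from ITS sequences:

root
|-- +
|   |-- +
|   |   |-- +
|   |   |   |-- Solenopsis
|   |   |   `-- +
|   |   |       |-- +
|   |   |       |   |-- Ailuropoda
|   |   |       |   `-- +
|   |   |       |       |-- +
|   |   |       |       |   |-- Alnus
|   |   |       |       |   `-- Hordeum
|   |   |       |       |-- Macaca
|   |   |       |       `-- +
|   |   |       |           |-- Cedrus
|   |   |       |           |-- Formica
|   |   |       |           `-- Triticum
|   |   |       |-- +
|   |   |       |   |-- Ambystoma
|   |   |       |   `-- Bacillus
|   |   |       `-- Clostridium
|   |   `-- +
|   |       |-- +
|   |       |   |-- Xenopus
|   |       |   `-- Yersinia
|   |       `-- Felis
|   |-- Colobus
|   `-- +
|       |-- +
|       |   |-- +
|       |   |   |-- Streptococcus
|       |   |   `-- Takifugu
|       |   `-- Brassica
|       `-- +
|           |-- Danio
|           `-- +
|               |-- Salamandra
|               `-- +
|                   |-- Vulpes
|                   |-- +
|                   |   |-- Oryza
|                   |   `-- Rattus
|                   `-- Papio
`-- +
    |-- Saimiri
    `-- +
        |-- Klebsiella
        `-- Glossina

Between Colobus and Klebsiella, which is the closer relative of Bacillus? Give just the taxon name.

Colobus

The MRCA of Bacillus and Colobus subtends (((Solenopsis,((Ailuropoda,((Alnus,Hordeum),Macaca,(Cedrus,Formica,Triticum))),(Ambystoma,Bacillus),Clostridium)),((Xenopus,Yersinia),Felis)),Colobus,(((Streptococcus,Takifugu),Brassica),(Danio,(Salamandra,(Vulpes,(Oryza,Rattus),Papio))))) (24 taxa).
The MRCA of Bacillus and Klebsiella is the root, subtending the entire tree (27 taxa).
The first is nested inside the second, so Bacillus shares a more recent common ancestor with Colobus.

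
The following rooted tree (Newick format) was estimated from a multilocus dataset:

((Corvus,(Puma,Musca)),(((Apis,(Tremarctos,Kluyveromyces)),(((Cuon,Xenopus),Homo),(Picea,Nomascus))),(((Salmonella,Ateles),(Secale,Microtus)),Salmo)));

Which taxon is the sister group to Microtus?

Secale

Microtus attaches to the tree at the node subtending (Secale,Microtus).
The other lineage descending from that same node — the sister group — is the single tip Secale.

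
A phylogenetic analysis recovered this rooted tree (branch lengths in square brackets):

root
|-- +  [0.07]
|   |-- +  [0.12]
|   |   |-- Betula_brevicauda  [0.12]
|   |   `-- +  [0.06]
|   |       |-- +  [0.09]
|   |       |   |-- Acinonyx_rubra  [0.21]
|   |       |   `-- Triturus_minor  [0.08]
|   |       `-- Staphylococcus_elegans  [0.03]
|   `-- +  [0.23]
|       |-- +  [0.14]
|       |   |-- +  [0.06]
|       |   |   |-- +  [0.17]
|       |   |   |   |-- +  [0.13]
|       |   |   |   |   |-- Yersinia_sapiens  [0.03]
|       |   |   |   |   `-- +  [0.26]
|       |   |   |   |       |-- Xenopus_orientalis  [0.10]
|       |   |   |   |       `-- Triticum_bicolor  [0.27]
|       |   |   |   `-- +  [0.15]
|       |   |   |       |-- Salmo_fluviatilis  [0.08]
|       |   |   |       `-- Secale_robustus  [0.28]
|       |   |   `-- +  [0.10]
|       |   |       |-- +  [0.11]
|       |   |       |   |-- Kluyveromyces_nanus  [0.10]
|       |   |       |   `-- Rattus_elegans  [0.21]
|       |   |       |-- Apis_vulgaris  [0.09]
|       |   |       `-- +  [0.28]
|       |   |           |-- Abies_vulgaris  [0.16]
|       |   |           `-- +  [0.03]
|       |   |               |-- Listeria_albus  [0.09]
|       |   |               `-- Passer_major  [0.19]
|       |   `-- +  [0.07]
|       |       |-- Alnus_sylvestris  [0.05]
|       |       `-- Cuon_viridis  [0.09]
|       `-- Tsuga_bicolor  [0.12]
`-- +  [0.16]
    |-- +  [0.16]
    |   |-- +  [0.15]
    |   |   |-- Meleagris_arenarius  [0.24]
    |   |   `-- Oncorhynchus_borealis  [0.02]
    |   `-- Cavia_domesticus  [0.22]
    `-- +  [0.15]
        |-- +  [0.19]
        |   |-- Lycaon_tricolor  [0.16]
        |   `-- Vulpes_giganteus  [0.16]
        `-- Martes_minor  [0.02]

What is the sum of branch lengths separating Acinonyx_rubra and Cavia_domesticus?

The path runs Acinonyx_rubra → … → MRCA → … → Cavia_domesticus; the MRCA is the root of the tree.
Branch lengths along that path: 0.21 + 0.09 + 0.06 + 0.12 + 0.07 + 0.16 + 0.16 + 0.22 = 1.09.

1.09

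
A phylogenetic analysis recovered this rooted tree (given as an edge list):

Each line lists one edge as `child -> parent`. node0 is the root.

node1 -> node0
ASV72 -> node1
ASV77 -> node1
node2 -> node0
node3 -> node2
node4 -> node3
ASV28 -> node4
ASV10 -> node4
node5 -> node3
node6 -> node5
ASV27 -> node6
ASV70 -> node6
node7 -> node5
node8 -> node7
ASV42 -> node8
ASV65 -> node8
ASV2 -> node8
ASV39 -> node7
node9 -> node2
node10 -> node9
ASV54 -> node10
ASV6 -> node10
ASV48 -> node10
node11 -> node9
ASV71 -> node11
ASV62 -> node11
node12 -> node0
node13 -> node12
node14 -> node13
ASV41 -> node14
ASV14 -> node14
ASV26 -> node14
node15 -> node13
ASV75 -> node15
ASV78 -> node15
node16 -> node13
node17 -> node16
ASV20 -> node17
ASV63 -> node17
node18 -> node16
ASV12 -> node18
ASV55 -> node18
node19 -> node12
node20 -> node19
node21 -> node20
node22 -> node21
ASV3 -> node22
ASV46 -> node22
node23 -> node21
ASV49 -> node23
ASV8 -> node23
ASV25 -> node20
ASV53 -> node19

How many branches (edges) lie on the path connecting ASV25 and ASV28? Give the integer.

The MRCA of ASV25 and ASV28 is the root of the tree.
From ASV25 up to that node: 4 branches. From ASV28 up to the same node: 4 branches. Total: 4 + 4 = 8.

8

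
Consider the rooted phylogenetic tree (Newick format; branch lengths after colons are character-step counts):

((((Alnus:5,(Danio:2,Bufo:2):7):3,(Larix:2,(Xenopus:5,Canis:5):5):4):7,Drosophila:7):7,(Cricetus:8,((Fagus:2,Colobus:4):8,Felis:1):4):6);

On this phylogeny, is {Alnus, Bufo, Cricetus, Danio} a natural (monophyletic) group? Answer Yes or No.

The MRCA of the listed taxa is the root, so the smallest clade containing them is the whole tree.
That clade also contains Canis, Colobus, Drosophila, Fagus, Felis, Larix, Xenopus, which are not in the proposed group, so the group is not monophyletic.

No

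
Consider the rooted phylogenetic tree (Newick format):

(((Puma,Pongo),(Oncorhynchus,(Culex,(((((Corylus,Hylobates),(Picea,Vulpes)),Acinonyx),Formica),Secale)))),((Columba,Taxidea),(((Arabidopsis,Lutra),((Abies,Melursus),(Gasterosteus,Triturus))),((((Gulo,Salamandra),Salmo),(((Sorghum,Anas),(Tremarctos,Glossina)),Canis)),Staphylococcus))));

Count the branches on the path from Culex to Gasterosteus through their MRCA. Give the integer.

10

The MRCA of Culex and Gasterosteus is the root of the tree.
From Culex up to that node: 4 branches. From Gasterosteus up to the same node: 6 branches. Total: 4 + 6 = 10.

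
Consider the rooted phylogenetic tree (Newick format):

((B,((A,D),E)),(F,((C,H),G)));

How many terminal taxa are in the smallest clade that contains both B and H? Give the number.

The MRCA of B and H is the root, so the clade is the entire tree.
That clade contains 8 terminal taxa: A, B, C, D, E, F, G, H.

8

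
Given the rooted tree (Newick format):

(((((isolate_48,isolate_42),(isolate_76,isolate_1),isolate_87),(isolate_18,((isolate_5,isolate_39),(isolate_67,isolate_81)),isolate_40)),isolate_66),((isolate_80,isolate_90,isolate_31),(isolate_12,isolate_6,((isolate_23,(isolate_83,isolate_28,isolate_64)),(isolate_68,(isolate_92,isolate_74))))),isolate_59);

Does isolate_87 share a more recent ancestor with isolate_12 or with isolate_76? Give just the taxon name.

isolate_76

The MRCA of isolate_87 and isolate_76 subtends ((isolate_48,isolate_42),(isolate_76,isolate_1),isolate_87) (5 taxa).
The MRCA of isolate_87 and isolate_12 is the root, subtending the entire tree (25 taxa).
The first is nested inside the second, so isolate_87 shares a more recent common ancestor with isolate_76.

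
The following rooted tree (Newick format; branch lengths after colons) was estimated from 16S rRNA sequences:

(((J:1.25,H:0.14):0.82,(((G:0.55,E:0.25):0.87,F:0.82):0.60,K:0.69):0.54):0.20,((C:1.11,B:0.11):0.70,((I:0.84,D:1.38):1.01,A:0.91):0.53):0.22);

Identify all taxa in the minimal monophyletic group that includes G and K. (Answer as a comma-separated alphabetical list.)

E, F, G, K

Tracing G: it sits inside (G,E).
Tracing K: it sits inside (((G,E),F),K).
The smallest clade enclosing both is (((G,E),F),K); the answer is its 4 terminal taxa in alphabetical order.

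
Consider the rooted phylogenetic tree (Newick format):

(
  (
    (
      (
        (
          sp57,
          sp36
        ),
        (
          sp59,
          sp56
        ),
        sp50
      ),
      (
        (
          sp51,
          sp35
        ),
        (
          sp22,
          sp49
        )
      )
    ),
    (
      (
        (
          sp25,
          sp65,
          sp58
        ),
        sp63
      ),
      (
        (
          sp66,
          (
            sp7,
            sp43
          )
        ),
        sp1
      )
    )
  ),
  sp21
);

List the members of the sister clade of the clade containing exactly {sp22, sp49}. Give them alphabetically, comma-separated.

The clade containing exactly {sp22, sp49} attaches to the tree at the node subtending ((sp51,sp35),(sp22,sp49)).
The other lineage descending from that same node — the sister group — is (sp51,sp35); its 2 tips in alphabetical order are the answer.

sp35, sp51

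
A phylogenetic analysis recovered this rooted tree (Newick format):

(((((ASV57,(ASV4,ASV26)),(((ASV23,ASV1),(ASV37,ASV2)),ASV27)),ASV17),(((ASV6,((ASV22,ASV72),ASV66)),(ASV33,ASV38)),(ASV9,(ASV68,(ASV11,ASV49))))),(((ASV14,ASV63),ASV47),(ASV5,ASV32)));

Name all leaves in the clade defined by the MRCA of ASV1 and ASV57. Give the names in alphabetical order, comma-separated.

ASV1, ASV2, ASV23, ASV26, ASV27, ASV37, ASV4, ASV57

Tracing ASV1: it sits inside (ASV23,ASV1).
Tracing ASV57: it sits inside (ASV57,(ASV4,ASV26)).
The smallest clade enclosing both is ((ASV57,(ASV4,ASV26)),(((ASV23,ASV1),(ASV37,ASV2)),ASV27)); the answer is its 8 terminal taxa in alphabetical order.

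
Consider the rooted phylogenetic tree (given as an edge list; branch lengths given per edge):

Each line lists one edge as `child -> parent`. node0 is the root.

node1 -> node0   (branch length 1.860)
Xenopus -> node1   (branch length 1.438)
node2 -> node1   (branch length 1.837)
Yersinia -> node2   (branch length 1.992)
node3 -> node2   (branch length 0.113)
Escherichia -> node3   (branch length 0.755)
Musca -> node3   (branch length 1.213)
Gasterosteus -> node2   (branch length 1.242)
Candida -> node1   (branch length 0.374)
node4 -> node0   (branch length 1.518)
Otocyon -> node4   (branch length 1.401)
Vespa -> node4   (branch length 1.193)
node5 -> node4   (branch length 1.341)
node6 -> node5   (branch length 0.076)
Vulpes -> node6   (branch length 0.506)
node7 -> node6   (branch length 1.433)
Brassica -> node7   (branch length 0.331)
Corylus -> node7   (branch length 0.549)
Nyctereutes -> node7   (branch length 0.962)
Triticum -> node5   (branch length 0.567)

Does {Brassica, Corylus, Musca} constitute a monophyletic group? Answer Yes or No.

The MRCA of the listed taxa is the root, so the smallest clade containing them is the whole tree.
That clade also contains Candida, Escherichia, Gasterosteus, Nyctereutes, Otocyon, Triticum, Vespa, Vulpes, Xenopus, Yersinia, which are not in the proposed group, so the group is not monophyletic.

No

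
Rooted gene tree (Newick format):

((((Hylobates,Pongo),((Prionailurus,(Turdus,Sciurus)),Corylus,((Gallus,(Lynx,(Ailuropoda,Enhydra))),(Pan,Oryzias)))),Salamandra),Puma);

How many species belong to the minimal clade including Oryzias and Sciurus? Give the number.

The MRCA of Oryzias and Sciurus is the node subtending ((Prionailurus,(Turdus,Sciurus)),Corylus,((Gallus,(Lynx,(Ailuropoda,Enhydra))),(Pan,Oryzias))).
That clade contains 10 terminal taxa: Ailuropoda, Corylus, Enhydra, Gallus, Lynx, Oryzias, Pan, Prionailurus, Sciurus, Turdus.

10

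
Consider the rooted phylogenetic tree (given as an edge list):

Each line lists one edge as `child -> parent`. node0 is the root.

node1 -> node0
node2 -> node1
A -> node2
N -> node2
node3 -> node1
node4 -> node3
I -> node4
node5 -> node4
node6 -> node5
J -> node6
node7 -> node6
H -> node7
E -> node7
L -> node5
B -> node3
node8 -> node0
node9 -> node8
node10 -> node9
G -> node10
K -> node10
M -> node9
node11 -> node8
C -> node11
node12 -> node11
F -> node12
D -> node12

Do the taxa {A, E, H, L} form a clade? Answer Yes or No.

No

The MRCA of the listed taxa subtends ((A,N),((I,((J,(H,E)),L)),B)).
That clade also contains B, I, J, N, which are not in the proposed group, so the group is not monophyletic.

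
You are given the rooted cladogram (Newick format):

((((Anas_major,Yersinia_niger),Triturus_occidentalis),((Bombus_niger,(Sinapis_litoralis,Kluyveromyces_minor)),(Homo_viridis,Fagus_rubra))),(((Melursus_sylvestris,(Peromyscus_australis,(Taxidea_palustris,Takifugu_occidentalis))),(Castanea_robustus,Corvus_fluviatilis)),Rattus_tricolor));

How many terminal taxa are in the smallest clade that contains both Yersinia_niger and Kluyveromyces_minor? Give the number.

The MRCA of Yersinia_niger and Kluyveromyces_minor is the node subtending (((Anas_major,Yersinia_niger),Triturus_occidentalis),((Bombus_niger,(Sinapis_litoralis,Kluyveromyces_minor)),(Homo_viridis,Fagus_rubra))).
That clade contains 8 terminal taxa: Anas_major, Bombus_niger, Fagus_rubra, Homo_viridis, Kluyveromyces_minor, Sinapis_litoralis, Triturus_occidentalis, Yersinia_niger.

8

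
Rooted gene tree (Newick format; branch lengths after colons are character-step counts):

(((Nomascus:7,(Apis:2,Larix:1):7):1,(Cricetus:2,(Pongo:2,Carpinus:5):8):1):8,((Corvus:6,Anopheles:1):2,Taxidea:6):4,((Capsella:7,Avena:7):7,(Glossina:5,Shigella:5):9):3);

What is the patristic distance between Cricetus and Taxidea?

The path runs Cricetus → … → MRCA → … → Taxidea; the MRCA is the root of the tree.
Branch lengths along that path: 2 + 1 + 8 + 4 + 6 = 21.

21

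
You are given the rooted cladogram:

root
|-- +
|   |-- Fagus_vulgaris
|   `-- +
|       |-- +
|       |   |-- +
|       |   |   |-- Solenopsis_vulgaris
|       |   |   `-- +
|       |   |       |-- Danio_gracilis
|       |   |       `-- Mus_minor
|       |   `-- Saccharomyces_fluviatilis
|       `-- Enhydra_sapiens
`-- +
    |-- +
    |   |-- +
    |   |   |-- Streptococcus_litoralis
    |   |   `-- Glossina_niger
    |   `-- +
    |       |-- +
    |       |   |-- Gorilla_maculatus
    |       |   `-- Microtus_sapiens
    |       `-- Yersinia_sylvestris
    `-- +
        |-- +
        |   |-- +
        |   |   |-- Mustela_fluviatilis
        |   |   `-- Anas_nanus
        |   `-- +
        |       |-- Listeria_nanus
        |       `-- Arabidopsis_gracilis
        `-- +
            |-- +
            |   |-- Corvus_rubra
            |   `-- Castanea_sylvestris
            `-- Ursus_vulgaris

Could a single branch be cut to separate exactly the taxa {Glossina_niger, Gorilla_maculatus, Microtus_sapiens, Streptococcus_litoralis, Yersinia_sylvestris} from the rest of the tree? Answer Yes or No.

Yes

The most recent common ancestor of these taxa subtends ((Streptococcus_litoralis,Glossina_niger),((Gorilla_maculatus,Microtus_sapiens),Yersinia_sylvestris)).
That clade has exactly 5 tips — every listed taxon and nothing else — so the group is monophyletic.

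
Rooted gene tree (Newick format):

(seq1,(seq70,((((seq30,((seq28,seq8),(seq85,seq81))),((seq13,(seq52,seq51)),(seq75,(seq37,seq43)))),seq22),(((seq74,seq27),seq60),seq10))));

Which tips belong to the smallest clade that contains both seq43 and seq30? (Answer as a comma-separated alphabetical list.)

Tracing seq43: it sits inside (seq37,seq43).
Tracing seq30: it sits inside (seq30,((seq28,seq8),(seq85,seq81))).
The smallest clade enclosing both is ((seq30,((seq28,seq8),(seq85,seq81))),((seq13,(seq52,seq51)),(seq75,(seq37,seq43)))); the answer is its 11 terminal taxa in alphabetical order.

seq13, seq28, seq30, seq37, seq43, seq51, seq52, seq75, seq8, seq81, seq85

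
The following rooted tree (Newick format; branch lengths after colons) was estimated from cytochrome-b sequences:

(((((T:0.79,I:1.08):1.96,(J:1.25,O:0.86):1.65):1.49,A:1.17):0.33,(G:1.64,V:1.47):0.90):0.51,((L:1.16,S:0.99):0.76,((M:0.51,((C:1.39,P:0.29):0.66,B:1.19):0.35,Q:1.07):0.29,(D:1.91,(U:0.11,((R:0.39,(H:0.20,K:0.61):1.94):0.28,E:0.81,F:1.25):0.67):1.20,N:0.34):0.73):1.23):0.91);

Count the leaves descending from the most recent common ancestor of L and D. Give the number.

15

The MRCA of L and D is the node subtending ((L,S),((M,((C,P),B),Q),(D,(U,((R,(H,K)),E,F)),N))).
That clade contains 15 terminal taxa: B, C, D, E, F, H, K, L, M, N, P, Q, R, S, U.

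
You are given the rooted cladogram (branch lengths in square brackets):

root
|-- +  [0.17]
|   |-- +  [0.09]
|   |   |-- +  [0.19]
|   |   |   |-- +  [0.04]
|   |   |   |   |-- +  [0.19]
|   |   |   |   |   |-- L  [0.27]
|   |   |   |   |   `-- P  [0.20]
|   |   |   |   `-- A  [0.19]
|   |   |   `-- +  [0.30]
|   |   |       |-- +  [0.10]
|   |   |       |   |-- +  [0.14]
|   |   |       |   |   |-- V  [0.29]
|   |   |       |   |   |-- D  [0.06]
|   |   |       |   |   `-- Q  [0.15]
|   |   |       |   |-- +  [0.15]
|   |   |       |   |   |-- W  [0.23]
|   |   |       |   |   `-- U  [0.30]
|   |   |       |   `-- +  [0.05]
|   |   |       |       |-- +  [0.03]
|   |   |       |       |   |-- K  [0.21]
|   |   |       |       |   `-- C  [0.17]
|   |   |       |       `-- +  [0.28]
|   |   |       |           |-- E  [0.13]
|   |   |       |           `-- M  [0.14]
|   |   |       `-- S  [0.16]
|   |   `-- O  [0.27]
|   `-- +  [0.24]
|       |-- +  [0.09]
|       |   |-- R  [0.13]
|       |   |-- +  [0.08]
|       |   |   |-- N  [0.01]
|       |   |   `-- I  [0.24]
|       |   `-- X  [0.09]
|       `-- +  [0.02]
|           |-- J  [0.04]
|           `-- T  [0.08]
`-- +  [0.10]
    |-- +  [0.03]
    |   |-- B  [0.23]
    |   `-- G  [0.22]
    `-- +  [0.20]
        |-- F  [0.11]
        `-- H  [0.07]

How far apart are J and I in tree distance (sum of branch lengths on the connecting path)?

0.47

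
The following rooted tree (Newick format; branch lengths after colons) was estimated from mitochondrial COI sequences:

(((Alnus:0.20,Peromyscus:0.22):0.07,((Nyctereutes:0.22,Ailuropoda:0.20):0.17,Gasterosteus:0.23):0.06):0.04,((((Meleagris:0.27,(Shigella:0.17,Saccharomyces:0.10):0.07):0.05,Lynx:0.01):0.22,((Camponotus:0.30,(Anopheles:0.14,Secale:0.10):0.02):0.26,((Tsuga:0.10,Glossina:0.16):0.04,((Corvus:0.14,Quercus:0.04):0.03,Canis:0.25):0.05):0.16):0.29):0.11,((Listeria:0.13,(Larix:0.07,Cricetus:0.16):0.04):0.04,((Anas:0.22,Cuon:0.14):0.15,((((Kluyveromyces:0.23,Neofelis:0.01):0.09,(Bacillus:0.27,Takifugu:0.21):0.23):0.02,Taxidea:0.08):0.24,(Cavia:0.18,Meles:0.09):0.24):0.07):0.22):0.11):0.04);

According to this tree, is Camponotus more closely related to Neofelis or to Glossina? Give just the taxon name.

Glossina

The MRCA of Camponotus and Glossina subtends ((Camponotus,(Anopheles,Secale)),((Tsuga,Glossina),((Corvus,Quercus),Canis))) (8 taxa).
The MRCA of Camponotus and Neofelis subtends ((((Meleagris,(Shigella,Saccharomyces)),Lynx),((Camponotus,(Anopheles,Secale)),((Tsuga,Glossina),((Corvus,Quercus),Canis)))),((Listeria,(Larix,Cricetus)),((Anas,Cuon),((((Kluyveromyces,Neofelis),(Bacillus,Takifugu)),Taxidea),(Cavia,Meles))))) (24 taxa).
The first is nested inside the second, so Camponotus shares a more recent common ancestor with Glossina.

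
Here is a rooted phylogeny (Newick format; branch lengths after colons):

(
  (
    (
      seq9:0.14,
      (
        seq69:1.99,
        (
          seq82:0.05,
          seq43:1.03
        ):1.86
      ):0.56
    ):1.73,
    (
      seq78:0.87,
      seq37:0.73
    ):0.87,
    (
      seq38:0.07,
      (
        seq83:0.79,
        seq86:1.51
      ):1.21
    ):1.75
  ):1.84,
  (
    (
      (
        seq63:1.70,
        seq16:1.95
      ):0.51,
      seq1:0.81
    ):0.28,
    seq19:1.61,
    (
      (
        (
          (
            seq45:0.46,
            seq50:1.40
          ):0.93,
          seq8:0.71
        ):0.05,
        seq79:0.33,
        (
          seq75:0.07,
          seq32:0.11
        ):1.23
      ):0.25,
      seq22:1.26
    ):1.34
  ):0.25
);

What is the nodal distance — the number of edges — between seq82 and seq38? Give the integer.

6

The MRCA of seq82 and seq38 is the node subtending ((seq9,(seq69,(seq82,seq43))),(seq78,seq37),(seq38,(seq83,seq86))).
From seq82 up to that node: 4 branches. From seq38 up to the same node: 2 branches. Total: 4 + 2 = 6.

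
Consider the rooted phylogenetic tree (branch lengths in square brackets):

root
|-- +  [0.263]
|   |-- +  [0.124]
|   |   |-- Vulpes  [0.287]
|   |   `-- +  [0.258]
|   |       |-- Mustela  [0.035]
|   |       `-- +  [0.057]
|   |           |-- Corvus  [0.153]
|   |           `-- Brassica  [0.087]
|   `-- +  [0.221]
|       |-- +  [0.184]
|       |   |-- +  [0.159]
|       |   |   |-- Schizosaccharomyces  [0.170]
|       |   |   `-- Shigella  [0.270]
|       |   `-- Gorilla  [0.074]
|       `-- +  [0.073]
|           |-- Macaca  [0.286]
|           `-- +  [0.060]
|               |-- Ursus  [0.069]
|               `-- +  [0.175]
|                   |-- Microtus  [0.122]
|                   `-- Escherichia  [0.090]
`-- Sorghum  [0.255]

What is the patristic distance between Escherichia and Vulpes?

The path runs Escherichia → … → MRCA → … → Vulpes; the MRCA is the node subtending ((Vulpes,(Mustela,(Corvus,Brassica))),(((Schizosaccharomyces,Shigella),Gorilla),(Macaca,(Ursus,(Microtus,Escherichia))))).
Branch lengths along that path: 0.090 + 0.175 + 0.060 + 0.073 + 0.221 + 0.124 + 0.287 = 1.030.

1.030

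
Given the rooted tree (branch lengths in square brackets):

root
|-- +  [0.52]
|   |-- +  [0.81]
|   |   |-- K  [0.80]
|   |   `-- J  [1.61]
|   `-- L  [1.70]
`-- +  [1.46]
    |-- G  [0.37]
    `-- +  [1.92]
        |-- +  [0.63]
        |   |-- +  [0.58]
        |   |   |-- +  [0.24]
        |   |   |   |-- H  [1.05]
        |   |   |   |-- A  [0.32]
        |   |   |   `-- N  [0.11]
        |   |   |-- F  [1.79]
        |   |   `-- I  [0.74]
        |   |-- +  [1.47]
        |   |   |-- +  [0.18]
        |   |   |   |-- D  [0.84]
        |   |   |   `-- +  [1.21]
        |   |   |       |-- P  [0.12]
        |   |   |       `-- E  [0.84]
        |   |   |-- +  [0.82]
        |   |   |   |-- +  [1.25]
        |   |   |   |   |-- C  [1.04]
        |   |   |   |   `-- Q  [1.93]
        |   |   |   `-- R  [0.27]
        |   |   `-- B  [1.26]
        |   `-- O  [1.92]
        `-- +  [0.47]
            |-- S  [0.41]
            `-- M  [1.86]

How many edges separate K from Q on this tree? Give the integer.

10

The MRCA of K and Q is the root of the tree.
From K up to that node: 3 branches. From Q up to the same node: 7 branches. Total: 3 + 7 = 10.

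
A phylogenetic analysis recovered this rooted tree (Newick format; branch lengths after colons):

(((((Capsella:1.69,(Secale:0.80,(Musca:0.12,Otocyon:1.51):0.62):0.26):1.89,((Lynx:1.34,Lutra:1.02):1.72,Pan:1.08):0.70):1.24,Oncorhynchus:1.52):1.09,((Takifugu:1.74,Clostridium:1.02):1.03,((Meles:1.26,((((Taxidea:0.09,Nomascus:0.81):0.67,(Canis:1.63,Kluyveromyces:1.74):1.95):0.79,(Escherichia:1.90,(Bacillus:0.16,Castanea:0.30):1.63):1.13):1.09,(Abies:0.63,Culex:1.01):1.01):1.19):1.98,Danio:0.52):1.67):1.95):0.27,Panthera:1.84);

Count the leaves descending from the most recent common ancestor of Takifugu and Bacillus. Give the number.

13

The MRCA of Takifugu and Bacillus is the node subtending ((Takifugu,Clostridium),((Meles,((((Taxidea,Nomascus),(Canis,Kluyveromyces)),(Escherichia,(Bacillus,Castanea))),(Abies,Culex))),Danio)).
That clade contains 13 terminal taxa: Abies, Bacillus, Canis, Castanea, Clostridium, Culex, Danio, Escherichia, Kluyveromyces, Meles, Nomascus, Takifugu, Taxidea.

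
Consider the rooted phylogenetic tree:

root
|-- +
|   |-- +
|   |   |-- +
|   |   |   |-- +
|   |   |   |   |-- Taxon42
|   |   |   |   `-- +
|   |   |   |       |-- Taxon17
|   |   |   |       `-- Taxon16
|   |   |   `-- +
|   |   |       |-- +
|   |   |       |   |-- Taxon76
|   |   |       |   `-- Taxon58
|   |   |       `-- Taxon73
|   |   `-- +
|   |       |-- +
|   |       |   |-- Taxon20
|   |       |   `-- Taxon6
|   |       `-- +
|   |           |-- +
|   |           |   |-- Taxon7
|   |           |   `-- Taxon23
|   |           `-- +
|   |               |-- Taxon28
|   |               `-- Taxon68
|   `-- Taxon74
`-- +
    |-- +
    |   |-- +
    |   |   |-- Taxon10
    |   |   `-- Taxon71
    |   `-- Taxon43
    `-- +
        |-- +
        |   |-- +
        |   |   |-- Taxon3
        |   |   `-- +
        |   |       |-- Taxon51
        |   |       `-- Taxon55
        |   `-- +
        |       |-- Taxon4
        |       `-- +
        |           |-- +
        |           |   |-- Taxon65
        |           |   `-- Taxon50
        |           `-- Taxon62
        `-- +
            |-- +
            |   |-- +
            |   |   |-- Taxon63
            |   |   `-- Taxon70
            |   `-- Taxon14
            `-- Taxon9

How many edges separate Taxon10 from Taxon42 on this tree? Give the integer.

9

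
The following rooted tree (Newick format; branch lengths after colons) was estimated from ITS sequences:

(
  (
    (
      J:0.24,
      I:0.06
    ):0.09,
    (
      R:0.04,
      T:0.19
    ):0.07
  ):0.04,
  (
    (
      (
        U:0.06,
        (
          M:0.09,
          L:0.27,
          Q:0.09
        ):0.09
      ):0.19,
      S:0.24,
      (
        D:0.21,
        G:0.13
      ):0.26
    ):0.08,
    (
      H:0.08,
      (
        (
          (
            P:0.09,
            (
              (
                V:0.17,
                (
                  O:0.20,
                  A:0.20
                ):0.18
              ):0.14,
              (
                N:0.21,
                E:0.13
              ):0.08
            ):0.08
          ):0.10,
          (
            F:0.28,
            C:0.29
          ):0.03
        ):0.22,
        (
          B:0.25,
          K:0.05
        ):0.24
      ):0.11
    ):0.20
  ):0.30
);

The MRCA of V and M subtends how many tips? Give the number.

18

The MRCA of V and M is the node subtending (((U,(M,L,Q)),S,(D,G)),(H,(((P,((V,(O,A)),(N,E))),(F,C)),(B,K)))).
That clade contains 18 terminal taxa: A, B, C, D, E, F, G, H, K, L, M, N, O, P, Q, S, U, V.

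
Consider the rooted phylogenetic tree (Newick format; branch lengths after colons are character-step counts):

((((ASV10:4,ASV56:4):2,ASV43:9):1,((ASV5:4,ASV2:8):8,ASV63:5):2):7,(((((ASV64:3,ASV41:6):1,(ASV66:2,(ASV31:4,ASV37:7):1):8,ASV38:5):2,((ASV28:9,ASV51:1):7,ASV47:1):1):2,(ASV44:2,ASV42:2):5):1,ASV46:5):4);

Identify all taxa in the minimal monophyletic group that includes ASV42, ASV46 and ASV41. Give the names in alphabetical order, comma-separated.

Tracing ASV42: it sits inside (ASV44,ASV42).
Tracing ASV46: it sits inside (((((ASV64,ASV41),(ASV66,(ASV31,ASV37)),ASV38),((ASV28,ASV51),ASV47)),(ASV44,ASV42)),ASV46).
Tracing ASV41: it sits inside (ASV64,ASV41).
The smallest clade enclosing all 3 is (((((ASV64,ASV41),(ASV66,(ASV31,ASV37)),ASV38),((ASV28,ASV51),ASV47)),(ASV44,ASV42)),ASV46); the answer is its 12 terminal taxa in alphabetical order.

ASV28, ASV31, ASV37, ASV38, ASV41, ASV42, ASV44, ASV46, ASV47, ASV51, ASV64, ASV66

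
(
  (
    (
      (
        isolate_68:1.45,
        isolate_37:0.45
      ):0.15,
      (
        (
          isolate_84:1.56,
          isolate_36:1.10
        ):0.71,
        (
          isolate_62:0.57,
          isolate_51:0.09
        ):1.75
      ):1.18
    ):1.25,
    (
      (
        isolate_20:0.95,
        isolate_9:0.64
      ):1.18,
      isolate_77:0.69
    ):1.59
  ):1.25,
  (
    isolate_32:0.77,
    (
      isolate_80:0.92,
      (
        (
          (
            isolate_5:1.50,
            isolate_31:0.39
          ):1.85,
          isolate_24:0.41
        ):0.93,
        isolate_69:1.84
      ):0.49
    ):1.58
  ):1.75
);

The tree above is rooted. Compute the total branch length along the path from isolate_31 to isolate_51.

12.51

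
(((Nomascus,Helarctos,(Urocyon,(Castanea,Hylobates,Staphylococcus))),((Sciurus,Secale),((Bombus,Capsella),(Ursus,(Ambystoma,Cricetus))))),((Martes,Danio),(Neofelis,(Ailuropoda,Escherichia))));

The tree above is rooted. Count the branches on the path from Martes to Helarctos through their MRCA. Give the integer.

The MRCA of Martes and Helarctos is the root of the tree.
From Martes up to that node: 3 branches. From Helarctos up to the same node: 3 branches. Total: 3 + 3 = 6.

6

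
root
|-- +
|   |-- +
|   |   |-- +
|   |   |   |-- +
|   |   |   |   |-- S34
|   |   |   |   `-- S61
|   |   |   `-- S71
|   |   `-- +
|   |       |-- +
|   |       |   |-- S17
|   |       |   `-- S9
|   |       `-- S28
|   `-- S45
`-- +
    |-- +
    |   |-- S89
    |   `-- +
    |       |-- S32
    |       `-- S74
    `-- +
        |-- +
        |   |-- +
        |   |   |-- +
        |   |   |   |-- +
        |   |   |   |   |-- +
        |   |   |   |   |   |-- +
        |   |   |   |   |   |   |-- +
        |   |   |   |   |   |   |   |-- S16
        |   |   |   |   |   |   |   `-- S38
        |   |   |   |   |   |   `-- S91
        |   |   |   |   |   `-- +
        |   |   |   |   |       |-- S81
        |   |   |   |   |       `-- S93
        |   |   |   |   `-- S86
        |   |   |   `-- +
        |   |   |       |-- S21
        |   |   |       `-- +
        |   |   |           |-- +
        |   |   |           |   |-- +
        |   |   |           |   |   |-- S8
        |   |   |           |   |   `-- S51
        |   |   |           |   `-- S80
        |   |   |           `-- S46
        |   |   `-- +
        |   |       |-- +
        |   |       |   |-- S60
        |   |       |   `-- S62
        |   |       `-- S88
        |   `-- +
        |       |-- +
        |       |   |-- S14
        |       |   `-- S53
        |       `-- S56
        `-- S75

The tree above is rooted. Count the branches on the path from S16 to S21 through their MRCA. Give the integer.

7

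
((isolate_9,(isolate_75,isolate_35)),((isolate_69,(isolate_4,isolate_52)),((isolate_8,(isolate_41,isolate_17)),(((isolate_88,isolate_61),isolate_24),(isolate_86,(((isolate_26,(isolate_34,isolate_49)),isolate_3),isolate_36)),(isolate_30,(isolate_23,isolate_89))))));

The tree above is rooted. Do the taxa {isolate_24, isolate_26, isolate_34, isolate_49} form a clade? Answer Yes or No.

No

The MRCA of the listed taxa subtends (((isolate_88,isolate_61),isolate_24),(isolate_86,(((isolate_26,(isolate_34,isolate_49)),isolate_3),isolate_36)),(isolate_30,(isolate_23,isolate_89))).
That clade also contains isolate_23, isolate_3, isolate_30, isolate_36, isolate_61, isolate_86, isolate_88, isolate_89, which are not in the proposed group, so the group is not monophyletic.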